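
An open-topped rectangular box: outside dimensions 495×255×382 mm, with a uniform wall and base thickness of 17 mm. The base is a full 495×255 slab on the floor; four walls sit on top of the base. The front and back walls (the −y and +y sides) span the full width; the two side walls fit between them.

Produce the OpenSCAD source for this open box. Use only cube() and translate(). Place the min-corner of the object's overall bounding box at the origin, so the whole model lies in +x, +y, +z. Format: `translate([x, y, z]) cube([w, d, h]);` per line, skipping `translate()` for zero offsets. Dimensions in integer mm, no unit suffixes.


cube([495, 255, 17]);
translate([0, 0, 17]) cube([495, 17, 365]);
translate([0, 238, 17]) cube([495, 17, 365]);
translate([0, 17, 17]) cube([17, 221, 365]);
translate([478, 17, 17]) cube([17, 221, 365]);


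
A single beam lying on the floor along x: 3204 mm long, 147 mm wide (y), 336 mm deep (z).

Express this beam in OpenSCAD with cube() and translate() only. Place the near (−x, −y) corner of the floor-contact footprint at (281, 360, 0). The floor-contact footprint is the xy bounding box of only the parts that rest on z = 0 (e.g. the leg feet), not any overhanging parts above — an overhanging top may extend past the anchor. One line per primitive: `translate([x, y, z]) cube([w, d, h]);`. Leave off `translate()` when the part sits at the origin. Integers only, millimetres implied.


translate([281, 360, 0]) cube([3204, 147, 336]);


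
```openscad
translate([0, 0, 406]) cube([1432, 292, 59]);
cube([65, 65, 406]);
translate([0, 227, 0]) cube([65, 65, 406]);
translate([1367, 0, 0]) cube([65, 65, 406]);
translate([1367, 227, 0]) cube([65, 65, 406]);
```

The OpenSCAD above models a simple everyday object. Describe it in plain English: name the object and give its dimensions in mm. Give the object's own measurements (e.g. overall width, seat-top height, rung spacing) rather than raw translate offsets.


A long wooden bench with a 1432 mm (x) × 292 mm (y) seat, 59 mm thick, its top surface 465 mm above the floor. Four 65 mm square legs at the seat corners, flush with the edges, run from z = 0 to the seat underside.


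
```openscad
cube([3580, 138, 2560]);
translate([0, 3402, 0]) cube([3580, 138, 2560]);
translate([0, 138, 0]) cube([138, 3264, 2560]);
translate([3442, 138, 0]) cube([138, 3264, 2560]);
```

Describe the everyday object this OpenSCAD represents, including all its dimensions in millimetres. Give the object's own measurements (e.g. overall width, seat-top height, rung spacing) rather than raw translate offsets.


The wall frame of a small rectangular building: four walls, each 2560 mm tall and 138 mm thick, enclosing a footprint 3580 mm (x) by 3540 mm (y) outside-to-outside, with no floor or roof. The front and back walls (the −y and +y sides) span the full width; the two side walls fit between them.


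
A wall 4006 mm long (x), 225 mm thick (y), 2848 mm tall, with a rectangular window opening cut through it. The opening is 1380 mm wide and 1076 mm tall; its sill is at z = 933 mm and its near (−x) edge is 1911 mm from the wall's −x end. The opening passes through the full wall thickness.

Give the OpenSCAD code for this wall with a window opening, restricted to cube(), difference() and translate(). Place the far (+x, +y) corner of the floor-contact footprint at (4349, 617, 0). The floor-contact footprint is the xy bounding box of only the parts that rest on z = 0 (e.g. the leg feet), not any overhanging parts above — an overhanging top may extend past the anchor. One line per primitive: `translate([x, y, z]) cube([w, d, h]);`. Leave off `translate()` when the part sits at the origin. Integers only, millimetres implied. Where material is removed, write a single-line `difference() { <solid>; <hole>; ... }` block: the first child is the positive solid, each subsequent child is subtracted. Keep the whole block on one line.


difference() { translate([343, 392, 0]) cube([4006, 225, 2848]); translate([2254, 392, 933]) cube([1380, 225, 1076]); }


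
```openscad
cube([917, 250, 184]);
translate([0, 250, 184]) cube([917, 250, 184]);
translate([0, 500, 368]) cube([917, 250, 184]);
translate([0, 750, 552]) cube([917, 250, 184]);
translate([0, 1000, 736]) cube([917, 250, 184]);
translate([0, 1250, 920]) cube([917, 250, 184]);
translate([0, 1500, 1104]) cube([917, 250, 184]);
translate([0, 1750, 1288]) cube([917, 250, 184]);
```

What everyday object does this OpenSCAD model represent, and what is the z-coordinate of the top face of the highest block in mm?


A staircase. The total rise is 1472 mm.

8 identical blocks, each offset up and back from the previous — a staircase. Each step is 184 mm tall and there are 8 of them, so the total rise is 8 × 184 = 1472 mm.


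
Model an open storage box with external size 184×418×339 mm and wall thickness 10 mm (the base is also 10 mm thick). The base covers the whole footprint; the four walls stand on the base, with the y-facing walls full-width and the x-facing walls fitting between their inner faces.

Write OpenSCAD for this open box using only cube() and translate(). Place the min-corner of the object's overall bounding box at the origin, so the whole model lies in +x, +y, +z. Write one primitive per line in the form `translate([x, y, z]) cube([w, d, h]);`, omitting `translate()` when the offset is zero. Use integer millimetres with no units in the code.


cube([184, 418, 10]);
translate([0, 0, 10]) cube([184, 10, 329]);
translate([0, 408, 10]) cube([184, 10, 329]);
translate([0, 10, 10]) cube([10, 398, 329]);
translate([174, 10, 10]) cube([10, 398, 329]);


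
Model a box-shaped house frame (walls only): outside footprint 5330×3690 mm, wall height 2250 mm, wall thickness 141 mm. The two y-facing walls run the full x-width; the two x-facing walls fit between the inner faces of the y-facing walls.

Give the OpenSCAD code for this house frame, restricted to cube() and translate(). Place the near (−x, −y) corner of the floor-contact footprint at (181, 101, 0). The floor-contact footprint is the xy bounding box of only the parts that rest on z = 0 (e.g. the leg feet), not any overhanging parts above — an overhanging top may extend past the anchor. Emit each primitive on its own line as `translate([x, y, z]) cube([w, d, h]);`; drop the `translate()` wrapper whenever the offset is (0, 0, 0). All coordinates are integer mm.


translate([181, 101, 0]) cube([5330, 141, 2250]);
translate([181, 3650, 0]) cube([5330, 141, 2250]);
translate([181, 242, 0]) cube([141, 3408, 2250]);
translate([5370, 242, 0]) cube([141, 3408, 2250]);


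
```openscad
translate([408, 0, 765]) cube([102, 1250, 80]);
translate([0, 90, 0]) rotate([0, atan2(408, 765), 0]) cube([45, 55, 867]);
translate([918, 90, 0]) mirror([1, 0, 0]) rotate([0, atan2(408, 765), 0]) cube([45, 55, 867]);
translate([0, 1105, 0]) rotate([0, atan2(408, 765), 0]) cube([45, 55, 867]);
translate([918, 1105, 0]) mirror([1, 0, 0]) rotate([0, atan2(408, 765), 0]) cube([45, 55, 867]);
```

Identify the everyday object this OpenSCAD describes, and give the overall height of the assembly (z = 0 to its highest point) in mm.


A sawhorse. The overall height is 845 mm.

A beam across two mirrored pairs of raked legs — a sawhorse. The beam's underside is at z = 765 (matching the legs' vertical rise in atan2(408, 765)) and the beam is 80 mm tall, so its top is at 765 + 80 = 845 mm. The raked legs top out at the beam's underside, so that is the highest point.


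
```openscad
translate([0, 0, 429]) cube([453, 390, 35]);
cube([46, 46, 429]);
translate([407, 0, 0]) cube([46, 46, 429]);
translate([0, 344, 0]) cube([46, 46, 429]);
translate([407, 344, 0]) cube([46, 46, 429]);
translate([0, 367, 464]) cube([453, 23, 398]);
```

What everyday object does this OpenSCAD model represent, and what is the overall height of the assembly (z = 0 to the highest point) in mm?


A chair. The overall height is 862 mm.

A slab on four corner posts with a tall panel at the back — a chair. The seat slab sits at z = 429 with thickness 35, and the 398 mm backrest starts at the seat top, so the overall height is 429 + 35 + 398 = 862 mm.


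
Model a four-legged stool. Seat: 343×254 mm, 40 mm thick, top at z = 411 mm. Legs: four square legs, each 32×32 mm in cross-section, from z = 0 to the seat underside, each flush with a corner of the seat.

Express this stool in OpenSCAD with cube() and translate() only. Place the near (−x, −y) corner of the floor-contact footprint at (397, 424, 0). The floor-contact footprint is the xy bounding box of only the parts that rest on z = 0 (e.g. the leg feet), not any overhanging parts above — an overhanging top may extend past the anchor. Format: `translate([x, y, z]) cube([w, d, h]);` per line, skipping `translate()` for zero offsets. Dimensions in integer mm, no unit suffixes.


translate([397, 424, 371]) cube([343, 254, 40]);
translate([397, 424, 0]) cube([32, 32, 371]);
translate([708, 424, 0]) cube([32, 32, 371]);
translate([397, 646, 0]) cube([32, 32, 371]);
translate([708, 646, 0]) cube([32, 32, 371]);


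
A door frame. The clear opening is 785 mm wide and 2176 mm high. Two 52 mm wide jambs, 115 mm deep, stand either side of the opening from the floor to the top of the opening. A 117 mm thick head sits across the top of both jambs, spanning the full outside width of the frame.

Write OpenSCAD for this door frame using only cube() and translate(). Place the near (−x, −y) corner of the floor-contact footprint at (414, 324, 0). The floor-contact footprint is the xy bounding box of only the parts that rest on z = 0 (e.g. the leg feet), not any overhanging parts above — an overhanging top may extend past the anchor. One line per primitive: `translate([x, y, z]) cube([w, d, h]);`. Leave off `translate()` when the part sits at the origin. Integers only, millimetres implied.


translate([414, 324, 0]) cube([52, 115, 2176]);
translate([1251, 324, 0]) cube([52, 115, 2176]);
translate([414, 324, 2176]) cube([889, 115, 117]);


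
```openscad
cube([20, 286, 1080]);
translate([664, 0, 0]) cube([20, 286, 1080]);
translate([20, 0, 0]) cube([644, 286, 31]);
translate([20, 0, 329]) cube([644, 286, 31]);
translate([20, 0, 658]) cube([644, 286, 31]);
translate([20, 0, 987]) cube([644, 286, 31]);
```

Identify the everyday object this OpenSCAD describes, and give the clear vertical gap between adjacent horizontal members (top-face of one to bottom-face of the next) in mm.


A bookshelf. The clear shelf gap is 298 mm.

Two tall side panels with 4 horizontal boards between them — a bookshelf. The first two shelf undersides are at z = 0 and z = 329; with shelf thickness 31, the clear gap is 329 − 0 − 31 = 298 mm.


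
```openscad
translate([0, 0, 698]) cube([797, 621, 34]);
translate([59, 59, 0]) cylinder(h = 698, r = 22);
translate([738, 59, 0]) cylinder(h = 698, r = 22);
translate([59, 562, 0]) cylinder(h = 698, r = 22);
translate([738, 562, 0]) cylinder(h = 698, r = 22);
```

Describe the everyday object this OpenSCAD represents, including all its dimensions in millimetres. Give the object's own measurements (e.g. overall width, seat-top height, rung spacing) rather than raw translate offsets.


A table: top 797 mm (x) × 621 mm (y), 34 mm thick, upper face at z = 732 mm, on four round legs of 44 mm diameter, each leg's bounding box inset 37 mm from the nearest pair of top edges from z = 0 to the bottom of the top.


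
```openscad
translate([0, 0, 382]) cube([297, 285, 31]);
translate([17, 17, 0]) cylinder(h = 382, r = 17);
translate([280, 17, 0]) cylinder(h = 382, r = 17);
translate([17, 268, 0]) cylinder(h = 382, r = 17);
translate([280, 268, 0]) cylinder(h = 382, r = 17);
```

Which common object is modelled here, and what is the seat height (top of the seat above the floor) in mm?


A stool. The seat height is 413 mm.

A 297×285×31 slab at z = 382 on four corner cylinders — a stool. The seat top is 382 + 31 = 413 mm.


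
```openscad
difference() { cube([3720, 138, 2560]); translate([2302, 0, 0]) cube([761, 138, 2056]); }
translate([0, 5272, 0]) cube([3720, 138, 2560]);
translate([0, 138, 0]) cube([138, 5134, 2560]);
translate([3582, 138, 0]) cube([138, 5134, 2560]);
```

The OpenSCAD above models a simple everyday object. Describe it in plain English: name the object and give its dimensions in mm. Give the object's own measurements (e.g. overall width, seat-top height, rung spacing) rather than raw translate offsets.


A single room: four walls, each 2560 mm tall and 138 mm thick, enclosing an outside footprint 3720×5410 mm (x × y), no floor or roof. The front and back walls (−y and +y sides) run the full x-width; the side walls fit between their inner faces. A door opening 761 mm wide and 2056 mm tall is cut through the front wall from the floor up, its −x edge 2302 mm from the wall's −x end.


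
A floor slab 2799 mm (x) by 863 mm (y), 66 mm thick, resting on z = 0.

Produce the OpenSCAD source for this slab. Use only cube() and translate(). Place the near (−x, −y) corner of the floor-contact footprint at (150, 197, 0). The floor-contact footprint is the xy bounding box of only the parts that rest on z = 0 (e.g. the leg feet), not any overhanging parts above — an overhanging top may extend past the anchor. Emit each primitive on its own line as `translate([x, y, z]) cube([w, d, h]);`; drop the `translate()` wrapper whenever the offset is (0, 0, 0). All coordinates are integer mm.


translate([150, 197, 0]) cube([2799, 863, 66]);


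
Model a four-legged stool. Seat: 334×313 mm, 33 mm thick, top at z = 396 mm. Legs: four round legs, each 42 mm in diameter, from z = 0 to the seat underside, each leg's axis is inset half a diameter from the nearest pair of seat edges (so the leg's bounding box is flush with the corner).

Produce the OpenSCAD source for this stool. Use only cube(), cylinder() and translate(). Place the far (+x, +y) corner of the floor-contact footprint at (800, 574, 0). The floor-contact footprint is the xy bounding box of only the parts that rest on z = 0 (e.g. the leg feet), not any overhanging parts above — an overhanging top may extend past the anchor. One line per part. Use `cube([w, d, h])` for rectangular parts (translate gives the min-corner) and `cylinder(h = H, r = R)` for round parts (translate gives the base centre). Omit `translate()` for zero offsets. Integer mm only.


translate([466, 261, 363]) cube([334, 313, 33]);
translate([487, 282, 0]) cylinder(h = 363, r = 21);
translate([779, 282, 0]) cylinder(h = 363, r = 21);
translate([487, 553, 0]) cylinder(h = 363, r = 21);
translate([779, 553, 0]) cylinder(h = 363, r = 21);


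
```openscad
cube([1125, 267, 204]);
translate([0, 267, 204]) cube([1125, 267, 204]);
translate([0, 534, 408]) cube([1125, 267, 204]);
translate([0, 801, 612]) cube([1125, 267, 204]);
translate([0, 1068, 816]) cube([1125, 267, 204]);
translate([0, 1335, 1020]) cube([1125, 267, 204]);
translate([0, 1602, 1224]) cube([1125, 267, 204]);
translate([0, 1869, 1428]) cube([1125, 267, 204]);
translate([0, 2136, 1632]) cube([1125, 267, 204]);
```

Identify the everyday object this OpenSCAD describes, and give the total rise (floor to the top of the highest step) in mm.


A staircase. The total rise is 1836 mm.

9 identical blocks, each offset up and back from the previous — a staircase. Each step is 204 mm tall and there are 9 of them, so the total rise is 9 × 204 = 1836 mm.


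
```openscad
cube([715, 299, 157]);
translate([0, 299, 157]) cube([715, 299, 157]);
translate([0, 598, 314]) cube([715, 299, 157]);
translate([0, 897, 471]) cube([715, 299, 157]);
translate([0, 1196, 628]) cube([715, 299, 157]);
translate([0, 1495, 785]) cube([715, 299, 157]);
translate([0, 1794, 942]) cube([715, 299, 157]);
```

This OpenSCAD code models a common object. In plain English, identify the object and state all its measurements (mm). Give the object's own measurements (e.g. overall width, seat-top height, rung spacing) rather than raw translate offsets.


A straight staircase of 7 solid steps. Each step is 715 mm wide (x), 299 mm deep (y, the going) and 157 mm tall (the rise). The first step rests on the floor; each subsequent step sits one going further in +y and one rise higher in +z, directly behind and above the previous step with no overlap.


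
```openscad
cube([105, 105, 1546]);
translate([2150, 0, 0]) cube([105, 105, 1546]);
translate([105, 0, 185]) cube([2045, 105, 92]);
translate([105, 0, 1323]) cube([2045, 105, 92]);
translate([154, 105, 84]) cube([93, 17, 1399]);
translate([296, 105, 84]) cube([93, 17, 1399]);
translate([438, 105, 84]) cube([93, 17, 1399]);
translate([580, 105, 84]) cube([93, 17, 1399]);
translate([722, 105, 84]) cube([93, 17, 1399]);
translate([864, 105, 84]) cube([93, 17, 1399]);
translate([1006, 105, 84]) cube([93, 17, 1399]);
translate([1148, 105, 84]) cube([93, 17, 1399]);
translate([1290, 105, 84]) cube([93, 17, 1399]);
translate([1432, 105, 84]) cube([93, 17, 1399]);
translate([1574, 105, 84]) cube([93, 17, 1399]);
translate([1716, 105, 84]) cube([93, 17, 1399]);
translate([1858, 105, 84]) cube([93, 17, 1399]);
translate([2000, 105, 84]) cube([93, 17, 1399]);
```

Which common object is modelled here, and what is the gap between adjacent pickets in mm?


A fence section. The picket gap is 49 mm.

Two posts, two rails, 14 pickets — a fence section. Span 2045 mm holds 14 pickets of 93 mm with 15 equal gaps: ⌊(2045 − 14·93) / 15⌋ = 49 mm.


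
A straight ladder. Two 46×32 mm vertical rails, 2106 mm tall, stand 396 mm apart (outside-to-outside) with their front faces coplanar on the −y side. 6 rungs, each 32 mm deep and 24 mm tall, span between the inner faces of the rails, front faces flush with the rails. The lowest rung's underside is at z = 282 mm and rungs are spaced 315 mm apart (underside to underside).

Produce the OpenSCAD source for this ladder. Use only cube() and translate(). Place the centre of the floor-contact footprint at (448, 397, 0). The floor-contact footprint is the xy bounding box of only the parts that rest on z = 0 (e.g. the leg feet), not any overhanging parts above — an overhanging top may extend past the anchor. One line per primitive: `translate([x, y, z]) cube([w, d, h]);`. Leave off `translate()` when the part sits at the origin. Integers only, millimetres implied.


// rung span = 396 - 2*46 = 304
// rung[k] z = 282 + k*315
translate([250, 381, 0]) cube([46, 32, 2106]);
translate([600, 381, 0]) cube([46, 32, 2106]);
translate([296, 381, 282]) cube([304, 32, 24]);
translate([296, 381, 597]) cube([304, 32, 24]);
translate([296, 381, 912]) cube([304, 32, 24]);
translate([296, 381, 1227]) cube([304, 32, 24]);
translate([296, 381, 1542]) cube([304, 32, 24]);
translate([296, 381, 1857]) cube([304, 32, 24]);


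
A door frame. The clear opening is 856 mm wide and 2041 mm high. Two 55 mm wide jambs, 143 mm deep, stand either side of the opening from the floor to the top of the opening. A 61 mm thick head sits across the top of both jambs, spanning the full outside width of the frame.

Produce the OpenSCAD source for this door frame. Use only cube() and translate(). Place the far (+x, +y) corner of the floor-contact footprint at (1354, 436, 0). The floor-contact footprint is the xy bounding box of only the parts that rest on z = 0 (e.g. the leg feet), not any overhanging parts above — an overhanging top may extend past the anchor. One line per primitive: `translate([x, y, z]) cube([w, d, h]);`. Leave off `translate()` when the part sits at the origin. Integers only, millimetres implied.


translate([388, 293, 0]) cube([55, 143, 2041]);
translate([1299, 293, 0]) cube([55, 143, 2041]);
translate([388, 293, 2041]) cube([966, 143, 61]);


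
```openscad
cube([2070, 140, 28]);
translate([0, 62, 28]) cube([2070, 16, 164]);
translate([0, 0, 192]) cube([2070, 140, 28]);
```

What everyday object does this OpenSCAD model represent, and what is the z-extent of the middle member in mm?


An I-beam. The web height is 164 mm.

Two wide flanges with a thin centred web — an I-beam. Overall 220 mm minus two 28 mm flanges gives a web of 220 − 2·28 = 164 mm.


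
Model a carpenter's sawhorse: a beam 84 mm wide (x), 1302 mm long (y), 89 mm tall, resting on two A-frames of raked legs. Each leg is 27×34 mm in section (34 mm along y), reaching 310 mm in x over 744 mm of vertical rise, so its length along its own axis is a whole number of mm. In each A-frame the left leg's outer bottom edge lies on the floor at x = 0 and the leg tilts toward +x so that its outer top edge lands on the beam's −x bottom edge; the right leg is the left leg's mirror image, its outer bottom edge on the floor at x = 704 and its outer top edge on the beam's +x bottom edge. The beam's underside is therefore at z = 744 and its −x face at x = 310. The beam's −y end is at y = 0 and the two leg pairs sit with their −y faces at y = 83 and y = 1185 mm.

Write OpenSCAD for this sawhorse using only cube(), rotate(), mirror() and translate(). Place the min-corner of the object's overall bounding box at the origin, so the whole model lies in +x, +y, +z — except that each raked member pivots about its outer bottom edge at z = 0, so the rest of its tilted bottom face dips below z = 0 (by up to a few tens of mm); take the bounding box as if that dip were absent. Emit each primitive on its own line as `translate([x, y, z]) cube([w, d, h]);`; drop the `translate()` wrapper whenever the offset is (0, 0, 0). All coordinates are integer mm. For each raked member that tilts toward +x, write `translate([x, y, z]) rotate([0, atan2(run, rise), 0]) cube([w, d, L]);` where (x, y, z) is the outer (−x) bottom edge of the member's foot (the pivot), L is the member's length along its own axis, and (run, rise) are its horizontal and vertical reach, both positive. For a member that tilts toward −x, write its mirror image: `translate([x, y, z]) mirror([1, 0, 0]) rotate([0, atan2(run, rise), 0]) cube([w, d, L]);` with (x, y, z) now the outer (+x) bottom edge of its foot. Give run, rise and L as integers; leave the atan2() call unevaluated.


translate([310, 0, 744]) cube([84, 1302, 89]);
translate([0, 83, 0]) rotate([0, atan2(310, 744), 0]) cube([27, 34, 806]);
translate([704, 83, 0]) mirror([1, 0, 0]) rotate([0, atan2(310, 744), 0]) cube([27, 34, 806]);
translate([0, 1185, 0]) rotate([0, atan2(310, 744), 0]) cube([27, 34, 806]);
translate([704, 1185, 0]) mirror([1, 0, 0]) rotate([0, atan2(310, 744), 0]) cube([27, 34, 806]);


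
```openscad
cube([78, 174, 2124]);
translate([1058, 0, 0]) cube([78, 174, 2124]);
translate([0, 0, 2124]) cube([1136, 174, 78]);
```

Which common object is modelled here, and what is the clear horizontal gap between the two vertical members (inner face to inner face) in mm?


A door frame. The clear opening width is 980 mm.

Two 2124 mm tall posts with a header on top — a door frame. The left jamb is 78 mm wide at x = 0; the right jamb starts at x = 1058. The clear opening is 1058 − 78 = 980 mm.


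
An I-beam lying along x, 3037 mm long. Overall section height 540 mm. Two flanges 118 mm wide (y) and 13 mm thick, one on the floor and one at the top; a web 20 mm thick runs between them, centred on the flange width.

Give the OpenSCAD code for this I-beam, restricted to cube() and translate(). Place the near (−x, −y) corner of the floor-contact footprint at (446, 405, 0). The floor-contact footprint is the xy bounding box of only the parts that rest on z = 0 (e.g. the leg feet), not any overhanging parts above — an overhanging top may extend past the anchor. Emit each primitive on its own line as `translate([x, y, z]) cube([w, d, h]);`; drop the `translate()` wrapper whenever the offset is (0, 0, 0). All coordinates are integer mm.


translate([446, 405, 0]) cube([3037, 118, 13]);
translate([446, 454, 13]) cube([3037, 20, 514]);
translate([446, 405, 527]) cube([3037, 118, 13]);


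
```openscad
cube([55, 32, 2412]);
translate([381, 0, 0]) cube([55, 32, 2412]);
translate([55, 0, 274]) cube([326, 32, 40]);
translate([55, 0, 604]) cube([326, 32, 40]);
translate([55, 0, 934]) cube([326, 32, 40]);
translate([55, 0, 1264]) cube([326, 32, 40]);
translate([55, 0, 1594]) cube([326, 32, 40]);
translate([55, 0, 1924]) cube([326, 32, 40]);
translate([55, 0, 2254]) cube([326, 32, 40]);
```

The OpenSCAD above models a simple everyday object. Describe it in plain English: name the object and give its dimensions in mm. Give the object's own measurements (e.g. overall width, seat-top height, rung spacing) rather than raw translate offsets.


A straight ladder. Two 55×32 mm vertical rails, 2412 mm tall, stand 436 mm apart (outside-to-outside) with their front faces coplanar on the −y side. 7 rungs, each 32 mm deep and 40 mm tall, span between the inner faces of the rails, front faces flush with the rails. The lowest rung's underside is at z = 274 mm and rungs are spaced 330 mm apart (underside to underside).


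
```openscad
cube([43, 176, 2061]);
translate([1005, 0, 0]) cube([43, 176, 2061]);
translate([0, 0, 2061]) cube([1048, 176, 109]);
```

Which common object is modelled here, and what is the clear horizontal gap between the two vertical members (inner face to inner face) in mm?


A door frame. The clear opening width is 962 mm.

Two 2061 mm tall posts with a header on top — a door frame. The left jamb is 43 mm wide at x = 0; the right jamb starts at x = 1005. The clear opening is 1005 − 43 = 962 mm.


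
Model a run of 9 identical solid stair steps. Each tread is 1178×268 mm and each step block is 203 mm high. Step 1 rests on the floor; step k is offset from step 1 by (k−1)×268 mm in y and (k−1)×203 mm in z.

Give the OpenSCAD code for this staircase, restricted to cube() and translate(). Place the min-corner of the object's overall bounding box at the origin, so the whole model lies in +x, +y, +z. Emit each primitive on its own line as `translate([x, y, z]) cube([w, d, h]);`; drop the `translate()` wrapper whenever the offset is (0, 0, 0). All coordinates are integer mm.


cube([1178, 268, 203]);
translate([0, 268, 203]) cube([1178, 268, 203]);
translate([0, 536, 406]) cube([1178, 268, 203]);
translate([0, 804, 609]) cube([1178, 268, 203]);
translate([0, 1072, 812]) cube([1178, 268, 203]);
translate([0, 1340, 1015]) cube([1178, 268, 203]);
translate([0, 1608, 1218]) cube([1178, 268, 203]);
translate([0, 1876, 1421]) cube([1178, 268, 203]);
translate([0, 2144, 1624]) cube([1178, 268, 203]);


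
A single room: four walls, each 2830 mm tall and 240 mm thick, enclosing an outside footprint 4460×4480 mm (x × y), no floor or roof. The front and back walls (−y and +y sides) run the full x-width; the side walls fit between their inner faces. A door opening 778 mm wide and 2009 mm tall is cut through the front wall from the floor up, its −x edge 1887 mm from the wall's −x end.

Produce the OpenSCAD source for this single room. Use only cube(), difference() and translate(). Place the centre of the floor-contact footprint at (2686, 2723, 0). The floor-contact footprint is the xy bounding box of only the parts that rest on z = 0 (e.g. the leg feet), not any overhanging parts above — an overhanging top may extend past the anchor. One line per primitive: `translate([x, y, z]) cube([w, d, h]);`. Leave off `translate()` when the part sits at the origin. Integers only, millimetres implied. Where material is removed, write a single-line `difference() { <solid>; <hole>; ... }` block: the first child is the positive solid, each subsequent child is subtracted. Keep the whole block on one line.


difference() { translate([456, 483, 0]) cube([4460, 240, 2830]); translate([2343, 483, 0]) cube([778, 240, 2009]); }
translate([456, 4723, 0]) cube([4460, 240, 2830]);
translate([456, 723, 0]) cube([240, 4000, 2830]);
translate([4676, 723, 0]) cube([240, 4000, 2830]);


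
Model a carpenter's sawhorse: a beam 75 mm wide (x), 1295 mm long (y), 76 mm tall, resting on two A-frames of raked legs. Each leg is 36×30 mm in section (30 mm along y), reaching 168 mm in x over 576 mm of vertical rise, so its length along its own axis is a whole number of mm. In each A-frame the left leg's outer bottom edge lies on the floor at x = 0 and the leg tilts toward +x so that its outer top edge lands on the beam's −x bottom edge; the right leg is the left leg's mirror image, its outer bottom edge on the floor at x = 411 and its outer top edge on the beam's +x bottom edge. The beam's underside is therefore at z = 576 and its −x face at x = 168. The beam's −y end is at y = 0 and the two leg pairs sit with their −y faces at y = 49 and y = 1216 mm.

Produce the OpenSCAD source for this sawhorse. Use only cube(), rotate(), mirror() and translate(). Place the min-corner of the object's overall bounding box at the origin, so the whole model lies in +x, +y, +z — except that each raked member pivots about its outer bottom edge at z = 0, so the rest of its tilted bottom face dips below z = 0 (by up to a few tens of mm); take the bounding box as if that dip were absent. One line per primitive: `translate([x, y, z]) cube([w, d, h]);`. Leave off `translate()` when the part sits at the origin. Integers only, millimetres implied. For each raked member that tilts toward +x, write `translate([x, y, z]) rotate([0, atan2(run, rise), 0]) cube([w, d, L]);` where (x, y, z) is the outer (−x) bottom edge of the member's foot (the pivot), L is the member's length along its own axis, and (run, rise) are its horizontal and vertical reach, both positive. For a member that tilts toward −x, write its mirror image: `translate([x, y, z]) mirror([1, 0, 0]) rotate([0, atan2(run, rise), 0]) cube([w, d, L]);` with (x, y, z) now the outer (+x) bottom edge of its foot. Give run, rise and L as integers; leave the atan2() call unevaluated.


translate([168, 0, 576]) cube([75, 1295, 76]);
translate([0, 49, 0]) rotate([0, atan2(168, 576), 0]) cube([36, 30, 600]);
translate([411, 49, 0]) mirror([1, 0, 0]) rotate([0, atan2(168, 576), 0]) cube([36, 30, 600]);
translate([0, 1216, 0]) rotate([0, atan2(168, 576), 0]) cube([36, 30, 600]);
translate([411, 1216, 0]) mirror([1, 0, 0]) rotate([0, atan2(168, 576), 0]) cube([36, 30, 600]);


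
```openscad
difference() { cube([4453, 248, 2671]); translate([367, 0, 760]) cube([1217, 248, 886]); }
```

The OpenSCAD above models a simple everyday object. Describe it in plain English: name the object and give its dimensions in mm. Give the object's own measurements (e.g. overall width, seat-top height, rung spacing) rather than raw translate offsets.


A wall 4453 mm long (x), 248 mm thick (y), 2671 mm tall, with a rectangular window opening cut through it. The opening is 1217 mm wide and 886 mm tall; its sill is at z = 760 mm and its near (−x) edge is 367 mm from the wall's −x end. The opening passes through the full wall thickness.


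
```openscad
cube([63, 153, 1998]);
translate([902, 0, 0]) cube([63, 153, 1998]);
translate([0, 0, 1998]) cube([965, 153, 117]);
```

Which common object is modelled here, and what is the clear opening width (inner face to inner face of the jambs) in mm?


A door frame. The clear opening width is 839 mm.

Two 1998 mm tall posts with a header on top — a door frame. The left jamb is 63 mm wide at x = 0; the right jamb starts at x = 902. The clear opening is 902 − 63 = 839 mm.


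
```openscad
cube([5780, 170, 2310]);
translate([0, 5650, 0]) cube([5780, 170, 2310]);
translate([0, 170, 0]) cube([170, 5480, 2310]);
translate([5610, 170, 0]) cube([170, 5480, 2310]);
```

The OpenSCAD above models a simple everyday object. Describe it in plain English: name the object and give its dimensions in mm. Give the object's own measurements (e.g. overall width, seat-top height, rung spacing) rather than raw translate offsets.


The wall frame of a small rectangular building: four walls, each 2310 mm tall and 170 mm thick, enclosing a footprint 5780 mm (x) by 5820 mm (y) outside-to-outside, with no floor or roof. The front and back walls (the −y and +y sides) span the full width; the two side walls fit between them.


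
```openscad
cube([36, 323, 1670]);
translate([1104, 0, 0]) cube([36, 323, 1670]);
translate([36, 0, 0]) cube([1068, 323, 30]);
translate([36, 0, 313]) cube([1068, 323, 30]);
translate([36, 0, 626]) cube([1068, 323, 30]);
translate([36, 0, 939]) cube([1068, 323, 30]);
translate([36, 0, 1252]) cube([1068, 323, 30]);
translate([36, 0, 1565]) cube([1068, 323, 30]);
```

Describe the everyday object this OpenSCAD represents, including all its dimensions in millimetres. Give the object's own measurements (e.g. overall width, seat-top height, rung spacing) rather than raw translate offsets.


An open bookshelf. Two side panels, each 36 mm thick, 323 mm deep and 1670 mm tall, stand 1140 mm apart (outside-to-outside). Between them sit 6 shelves, each 30 mm thick and 323 mm deep, spanning the full gap between the sides. The bottom shelf rests on the floor (its underside at z = 0) and the clear gap between one shelf's top and the next shelf's underside is 283 mm.


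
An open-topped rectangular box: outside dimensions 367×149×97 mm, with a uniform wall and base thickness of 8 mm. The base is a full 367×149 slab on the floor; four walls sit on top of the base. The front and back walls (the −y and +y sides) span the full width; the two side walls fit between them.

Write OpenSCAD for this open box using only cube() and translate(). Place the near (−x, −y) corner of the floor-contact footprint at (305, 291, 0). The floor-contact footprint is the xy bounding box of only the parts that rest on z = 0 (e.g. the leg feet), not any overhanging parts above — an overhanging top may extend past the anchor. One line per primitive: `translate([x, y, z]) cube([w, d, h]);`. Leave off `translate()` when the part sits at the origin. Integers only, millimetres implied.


translate([305, 291, 0]) cube([367, 149, 8]);
translate([305, 291, 8]) cube([367, 8, 89]);
translate([305, 432, 8]) cube([367, 8, 89]);
translate([305, 299, 8]) cube([8, 133, 89]);
translate([664, 299, 8]) cube([8, 133, 89]);


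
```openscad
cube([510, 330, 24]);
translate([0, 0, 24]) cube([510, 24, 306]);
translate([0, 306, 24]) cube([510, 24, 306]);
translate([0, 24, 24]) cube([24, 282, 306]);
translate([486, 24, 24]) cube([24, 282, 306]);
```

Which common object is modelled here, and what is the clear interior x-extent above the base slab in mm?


An open box. The internal width is 462 mm.

A 510×330 base slab with four walls standing on it — an open box. The base is 510 mm wide and the walls are 24 mm thick, so the internal width is 510 − 2 × 24 = 462 mm.


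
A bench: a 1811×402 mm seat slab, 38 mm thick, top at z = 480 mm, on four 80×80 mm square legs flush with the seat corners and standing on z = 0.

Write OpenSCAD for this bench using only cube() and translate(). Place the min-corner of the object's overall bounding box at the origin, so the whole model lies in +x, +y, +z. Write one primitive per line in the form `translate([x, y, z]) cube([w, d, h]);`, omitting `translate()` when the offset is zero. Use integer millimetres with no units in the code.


// leg_h = 480 − 38 = 442
translate([0, 0, 442]) cube([1811, 402, 38]);
cube([80, 80, 442]);
translate([0, 322, 0]) cube([80, 80, 442]);
translate([1731, 0, 0]) cube([80, 80, 442]);
translate([1731, 322, 0]) cube([80, 80, 442]);


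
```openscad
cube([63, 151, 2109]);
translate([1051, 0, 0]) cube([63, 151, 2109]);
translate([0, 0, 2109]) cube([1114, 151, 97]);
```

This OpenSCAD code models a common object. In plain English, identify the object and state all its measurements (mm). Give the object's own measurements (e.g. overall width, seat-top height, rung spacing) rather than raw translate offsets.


A door frame. The clear opening is 988 mm wide and 2109 mm high. Two 63 mm wide jambs, 151 mm deep, stand either side of the opening from the floor to the top of the opening. A 97 mm thick head sits across the top of both jambs, spanning the full outside width of the frame.


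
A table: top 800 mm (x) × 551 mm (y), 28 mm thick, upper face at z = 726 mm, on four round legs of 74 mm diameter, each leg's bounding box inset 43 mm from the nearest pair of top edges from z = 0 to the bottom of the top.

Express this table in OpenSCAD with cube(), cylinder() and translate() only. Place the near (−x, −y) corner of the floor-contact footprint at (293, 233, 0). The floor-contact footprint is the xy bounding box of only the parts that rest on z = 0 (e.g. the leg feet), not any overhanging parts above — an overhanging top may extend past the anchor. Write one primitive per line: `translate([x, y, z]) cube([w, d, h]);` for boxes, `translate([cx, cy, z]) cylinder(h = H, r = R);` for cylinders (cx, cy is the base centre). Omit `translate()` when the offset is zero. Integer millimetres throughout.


translate([250, 190, 698]) cube([800, 551, 28]);
translate([330, 270, 0]) cylinder(h = 698, r = 37);
translate([970, 270, 0]) cylinder(h = 698, r = 37);
translate([330, 661, 0]) cylinder(h = 698, r = 37);
translate([970, 661, 0]) cylinder(h = 698, r = 37);


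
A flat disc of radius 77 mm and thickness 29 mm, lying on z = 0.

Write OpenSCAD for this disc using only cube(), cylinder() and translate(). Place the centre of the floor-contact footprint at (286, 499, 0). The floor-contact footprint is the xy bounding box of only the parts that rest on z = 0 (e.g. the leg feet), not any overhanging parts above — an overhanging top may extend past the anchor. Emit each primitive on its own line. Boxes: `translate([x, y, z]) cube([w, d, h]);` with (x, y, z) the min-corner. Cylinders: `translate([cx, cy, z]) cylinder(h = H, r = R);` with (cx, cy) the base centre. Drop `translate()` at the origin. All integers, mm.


translate([286, 499, 0]) cylinder(h = 29, r = 77);


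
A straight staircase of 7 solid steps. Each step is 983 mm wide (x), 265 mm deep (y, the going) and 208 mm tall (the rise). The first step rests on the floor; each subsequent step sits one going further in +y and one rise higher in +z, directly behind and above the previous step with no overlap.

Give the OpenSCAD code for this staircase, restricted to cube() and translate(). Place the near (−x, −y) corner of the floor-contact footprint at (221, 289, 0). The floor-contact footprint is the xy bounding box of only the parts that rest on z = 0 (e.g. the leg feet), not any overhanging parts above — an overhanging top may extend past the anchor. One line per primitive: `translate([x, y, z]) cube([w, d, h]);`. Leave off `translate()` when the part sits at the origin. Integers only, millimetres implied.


translate([221, 289, 0]) cube([983, 265, 208]);
translate([221, 554, 208]) cube([983, 265, 208]);
translate([221, 819, 416]) cube([983, 265, 208]);
translate([221, 1084, 624]) cube([983, 265, 208]);
translate([221, 1349, 832]) cube([983, 265, 208]);
translate([221, 1614, 1040]) cube([983, 265, 208]);
translate([221, 1879, 1248]) cube([983, 265, 208]);


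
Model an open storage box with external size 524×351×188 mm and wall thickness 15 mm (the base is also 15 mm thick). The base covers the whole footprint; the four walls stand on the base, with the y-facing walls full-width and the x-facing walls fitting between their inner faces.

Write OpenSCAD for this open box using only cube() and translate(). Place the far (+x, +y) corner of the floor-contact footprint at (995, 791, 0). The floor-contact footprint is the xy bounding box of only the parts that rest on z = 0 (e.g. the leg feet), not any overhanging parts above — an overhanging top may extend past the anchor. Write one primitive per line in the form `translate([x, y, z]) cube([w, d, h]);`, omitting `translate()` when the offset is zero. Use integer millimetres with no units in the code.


translate([471, 440, 0]) cube([524, 351, 15]);
translate([471, 440, 15]) cube([524, 15, 173]);
translate([471, 776, 15]) cube([524, 15, 173]);
translate([471, 455, 15]) cube([15, 321, 173]);
translate([980, 455, 15]) cube([15, 321, 173]);


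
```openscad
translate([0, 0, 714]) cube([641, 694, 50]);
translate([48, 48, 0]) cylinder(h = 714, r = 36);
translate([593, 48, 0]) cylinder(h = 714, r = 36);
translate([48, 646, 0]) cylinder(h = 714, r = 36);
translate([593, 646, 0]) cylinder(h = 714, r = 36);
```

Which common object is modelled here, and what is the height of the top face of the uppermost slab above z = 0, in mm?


A table. The table height is 764 mm.

A 641×694×50 slab sits at z = 714 on four Ø72 mm round legs — a table. The top surface is at 714 + 50 = 764 mm.
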